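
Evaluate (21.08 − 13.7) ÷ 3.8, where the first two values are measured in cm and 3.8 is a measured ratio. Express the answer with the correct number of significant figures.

21.08 cm − 13.7 cm = 7.38 cm; the difference is limited to 1 decimal place (2 s.f.).
Carrying full precision, 7.38 ÷ 3.8 = 1.94210526316… cm; 3.8 has 2 s.f., so the result keeps min(2, 2) = 2 s.f.
Rounded to 2 significant figures: 1.9 cm.

1.9 cm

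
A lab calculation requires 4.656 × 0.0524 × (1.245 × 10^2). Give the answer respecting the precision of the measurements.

30.4

4.656 × 0.0524 × (1.245 × 10^2) = 30.3748128
Multiplication/division keeps the fewest significant figures: 4.656 → 4 s.f., 0.0524 → 3 s.f., 1.245 × 10^2 → 4 s.f.; limit is 3.
Rounded to 3 significant figures: 30.4.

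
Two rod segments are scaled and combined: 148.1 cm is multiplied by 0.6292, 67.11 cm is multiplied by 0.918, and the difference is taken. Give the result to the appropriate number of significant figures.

31.6 cm

148.1 × 0.6292 = 93.18452 → 93.18 cm (4 s.f., last digit at the 10^-2 place).
67.11 × 0.918 = 61.60698 → 61.6 cm (3 s.f., last digit at the 10^-1 place).
Difference: 31.57754 cm; keep the coarser place, 10^-1.
Result: 31.6 cm.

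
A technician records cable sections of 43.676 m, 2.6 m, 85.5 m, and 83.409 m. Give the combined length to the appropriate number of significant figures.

43.676 m + 2.6 m + 85.5 m + 83.409 m = 215.185 m.
Addition/subtraction keeps the fewest decimal places: 43.676 → 3 decimal places, 2.6 → 1 decimal place, 85.5 → 1 decimal place, 83.409 → 3 decimal places; limit is 1.
Rounded to 1 decimal place: 215.2 m.

215.2 m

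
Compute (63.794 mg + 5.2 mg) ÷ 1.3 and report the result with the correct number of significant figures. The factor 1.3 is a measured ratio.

63.794 mg + 5.2 mg = 68.994 mg; the sum is limited to 1 decimal place (3 s.f.).
Carrying full precision, 68.994 ÷ 1.3 = 53.0723076923… mg; 1.3 has 2 s.f., so the result keeps min(3, 2) = 2 s.f.
Rounded to 2 significant figures: 53 mg.

53 mg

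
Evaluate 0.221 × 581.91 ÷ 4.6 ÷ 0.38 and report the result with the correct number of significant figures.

0.221 × 581.91 ÷ 4.6 ÷ 0.38 = 73.5710011442…
Multiplication/division keeps the fewest significant figures: 0.221 → 3 s.f., 581.91 → 5 s.f., 4.6 → 2 s.f., 0.38 → 2 s.f.; limit is 2.
Rounded to 2 significant figures: 74.

74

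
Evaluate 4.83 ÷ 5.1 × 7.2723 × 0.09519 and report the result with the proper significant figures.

0.66

4.83 ÷ 5.1 × 7.2723 × 0.09519 = 0.655601695041…
Multiplication/division keeps the fewest significant figures: 4.83 → 3 s.f., 5.1 → 2 s.f., 7.2723 → 5 s.f., 0.09519 → 4 s.f.; limit is 2.
Rounded to 2 significant figures: 0.66.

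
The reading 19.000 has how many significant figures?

19.000: trailing zeros after a decimal point are significant.

5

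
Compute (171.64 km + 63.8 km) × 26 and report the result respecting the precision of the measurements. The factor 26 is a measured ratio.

171.64 km + 63.8 km = 235.44 km; the sum is limited to 1 decimal place (4 s.f.).
Carrying full precision, 235.44 × 26 = 6121.44 km; 26 has 2 s.f., so the result keeps min(4, 2) = 2 s.f.
Rounded to 2 significant figures: 6.1 × 10^3 km.

6.1 × 10^3 km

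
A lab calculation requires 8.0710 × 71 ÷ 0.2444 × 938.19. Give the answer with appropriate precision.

8.0710 × 71 ÷ 0.2444 × 938.19 = 2199759.96641…
Multiplication/division keeps the fewest significant figures: 8.0710 → 5 s.f., 71 → 2 s.f., 0.2444 → 4 s.f., 938.19 → 5 s.f.; limit is 2.
Rounded to 2 significant figures: 2.2 × 10^6.

2.2 × 10^6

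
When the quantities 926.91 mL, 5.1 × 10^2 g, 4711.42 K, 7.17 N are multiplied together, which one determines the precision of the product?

5.1 × 10^2 g

926.91 mL → 5 s.f.; 5.1 × 10^2 g → 2 s.f.; 4711.42 K → 6 s.f.; 7.17 N → 3 s.f.
The fewest is 2 significant figures, from 5.1 × 10^2 g.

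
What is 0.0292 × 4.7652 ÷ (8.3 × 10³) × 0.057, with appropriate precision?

0.0292 × 4.7652 ÷ (8.3 × 10³) × 0.057 = 9.5556613012 × 10^-7…
Multiplication/division keeps the fewest significant figures: 0.0292 → 3 s.f., 4.7652 → 5 s.f., 8.3 × 10³ → 2 s.f., 0.057 → 2 s.f.; limit is 2.
Rounded to 2 significant figures: 9.6 × 10⁻⁷.

9.6 × 10⁻⁷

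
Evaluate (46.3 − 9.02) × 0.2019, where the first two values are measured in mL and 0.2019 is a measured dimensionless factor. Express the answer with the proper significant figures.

46.3 mL − 9.02 mL = 37.28 mL; the difference is limited to 1 decimal place (3 s.f.).
Carrying full precision, 37.28 × 0.2019 = 7.526832 mL; 0.2019 has 4 s.f., so the result keeps min(3, 4) = 3 s.f.
Rounded to 3 significant figures: 7.53 mL.

7.53 mL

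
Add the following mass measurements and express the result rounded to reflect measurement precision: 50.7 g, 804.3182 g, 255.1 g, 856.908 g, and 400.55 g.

2.3676 × 10^3 g

50.7 g + 804.3182 g + 255.1 g + 856.908 g + 400.55 g = 2367.5762 g.
Addition/subtraction keeps the fewest decimal places: 50.7 → 1 decimal place, 804.3182 → 4 decimal places, 255.1 → 1 decimal place, 856.908 → 3 decimal places, 400.55 → 2 decimal places; limit is 1.
Rounded to 1 decimal place: 2.3676 × 10^3 g.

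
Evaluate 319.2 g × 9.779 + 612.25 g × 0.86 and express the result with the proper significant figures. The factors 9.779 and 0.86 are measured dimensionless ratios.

3.65 × 10^3 g

319.2 × 9.779 = 3121.4568 → 3.121 × 10^3 g (4 s.f., last digit at the 10^0 place).
612.25 × 0.86 = 526.535 → 5.3 × 10^2 g (2 s.f., last digit at the 10^1 place).
Sum: 3647.9918 g; keep the coarser place, 10^1.
Result: 3.65 × 10^3 g.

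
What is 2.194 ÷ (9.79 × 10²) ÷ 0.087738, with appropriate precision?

2.194 ÷ (9.79 × 10²) ÷ 0.087738 = 0.0255426646206…
Multiplication/division keeps the fewest significant figures: 2.194 → 4 s.f., 9.79 × 10² → 3 s.f., 0.087738 → 5 s.f.; limit is 3.
Rounded to 3 significant figures: 0.0255.

0.0255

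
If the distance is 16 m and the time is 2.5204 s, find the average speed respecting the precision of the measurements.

6.3 m/s

average speed = 16 m ÷ 2.5204 s = 6.34819869862… m/s.
16 has 2 significant figures; 2.5204 has 5.
Division/multiplication keeps the fewest: 2 significant figures.
Rounded: 6.3 m/s.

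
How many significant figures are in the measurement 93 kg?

2

93: every digit is nonzero and significant.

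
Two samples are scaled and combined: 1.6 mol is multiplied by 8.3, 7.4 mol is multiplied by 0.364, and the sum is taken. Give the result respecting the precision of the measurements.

16 mol

1.6 × 8.3 = 13.28 → 13 mol (2 s.f., last digit at the 10^0 place).
7.4 × 0.364 = 2.6936 → 2.7 mol (2 s.f., last digit at the 10^-1 place).
Sum: 15.9736 mol; keep the coarser place, 10^0.
Result: 16 mol.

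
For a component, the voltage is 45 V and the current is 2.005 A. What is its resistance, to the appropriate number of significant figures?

resistance = 45 V ÷ 2.005 A = 22.4438902743… Ω.
45 has 2 significant figures; 2.005 has 4.
Division/multiplication keeps the fewest: 2 significant figures.
Rounded: 22 Ω.

22 Ω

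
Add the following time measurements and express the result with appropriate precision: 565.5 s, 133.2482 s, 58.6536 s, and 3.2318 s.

760.6 s

565.5 s + 133.2482 s + 58.6536 s + 3.2318 s = 760.6336 s.
Addition/subtraction keeps the fewest decimal places: 565.5 → 1 decimal place, 133.2482 → 4 decimal places, 58.6536 → 4 decimal places, 3.2318 → 4 decimal places; limit is 1.
Rounded to 1 decimal place: 760.6 s.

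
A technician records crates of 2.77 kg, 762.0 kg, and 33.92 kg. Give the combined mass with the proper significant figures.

798.7 kg

2.77 kg + 762.0 kg + 33.92 kg = 798.69 kg.
Addition/subtraction keeps the fewest decimal places: 2.77 → 2 decimal places, 762.0 → 1 decimal place, 33.92 → 2 decimal places; limit is 1.
Rounded to 1 decimal place: 798.7 kg.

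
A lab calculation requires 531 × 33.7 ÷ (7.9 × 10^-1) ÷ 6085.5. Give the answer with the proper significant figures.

3.7

531 × 33.7 ÷ (7.9 × 10^-1) ÷ 6085.5 = 3.72221164856…
Multiplication/division keeps the fewest significant figures: 531 → 3 s.f., 33.7 → 3 s.f., 7.9 × 10^-1 → 2 s.f., 6085.5 → 5 s.f.; limit is 2.
Rounded to 2 significant figures: 3.7.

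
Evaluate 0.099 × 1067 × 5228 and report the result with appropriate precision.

5.5 × 10⁵

0.099 × 1067 × 5228 = 552249.324
Multiplication/division keeps the fewest significant figures: 0.099 → 2 s.f., 1067 → 4 s.f., 5228 → 4 s.f.; limit is 2.
Rounded to 2 significant figures: 5.5 × 10⁵.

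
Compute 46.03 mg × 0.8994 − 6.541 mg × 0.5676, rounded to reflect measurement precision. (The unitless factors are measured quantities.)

37.69 mg

46.03 × 0.8994 = 41.399382 → 41.40 mg (4 s.f., last digit at the 10^-2 place).
6.541 × 0.5676 = 3.7126716 → 3.713 mg (4 s.f., last digit at the 10^-3 place).
Difference: 37.6867104 mg; keep the coarser place, 10^-2.
Result: 37.69 mg.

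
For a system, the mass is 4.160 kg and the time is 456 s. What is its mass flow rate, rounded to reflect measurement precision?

mass flow rate = 4.160 kg ÷ 456 s = 0.00912280701754… kg/s.
4.160 has 4 significant figures; 456 has 3.
Division/multiplication keeps the fewest: 3 significant figures.
Rounded: 0.00912 kg/s.

0.00912 kg/s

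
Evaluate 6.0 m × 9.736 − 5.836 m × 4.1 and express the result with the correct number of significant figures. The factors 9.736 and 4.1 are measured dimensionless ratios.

34 m

6.0 × 9.736 = 58.416 → 58 m (2 s.f., last digit at the 10^0 place).
5.836 × 4.1 = 23.9276 → 24 m (2 s.f., last digit at the 10^0 place).
Difference: 34.4884 m; keep the coarser place, 10^0.
Result: 34 m.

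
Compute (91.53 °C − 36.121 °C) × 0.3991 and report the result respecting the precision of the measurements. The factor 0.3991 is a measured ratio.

91.53 °C − 36.121 °C = 55.409 °C; the difference is limited to 2 decimal places (4 s.f.).
Carrying full precision, 55.409 × 0.3991 = 22.1137319 °C; 0.3991 has 4 s.f., so the result keeps min(4, 4) = 4 s.f.
Rounded to 4 significant figures: 22.11 °C.

22.11 °C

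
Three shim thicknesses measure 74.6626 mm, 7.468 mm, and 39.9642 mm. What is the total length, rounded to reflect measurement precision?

74.6626 mm + 7.468 mm + 39.9642 mm = 122.0948 mm.
Addition/subtraction keeps the fewest decimal places: 74.6626 → 4 decimal places, 7.468 → 3 decimal places, 39.9642 → 4 decimal places; limit is 3.
Rounded to 3 decimal places: 122.095 mm.

122.095 mm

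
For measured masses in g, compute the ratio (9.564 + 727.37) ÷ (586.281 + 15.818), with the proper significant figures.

9.564 + 727.37 = 736.934, limited to 2 d.p. → 5 s.f.; 586.281 + 15.818 = 602.099, limited to 3 d.p. → 6 s.f.
Carrying full precision, 736.934 ÷ 602.099 = 1.22394157771…; keep min(5, 6) = 5 s.f.
Rounded to 5 significant figures: 1.2239.

1.2239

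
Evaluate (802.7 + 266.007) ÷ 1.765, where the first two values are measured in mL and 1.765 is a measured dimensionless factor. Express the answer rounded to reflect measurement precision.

605.5 mL

802.7 mL + 266.007 mL = 1068.707 mL; the sum is limited to 1 decimal place (5 s.f.).
Carrying full precision, 1068.707 ÷ 1.765 = 605.499716714… mL; 1.765 has 4 s.f., so the result keeps min(5, 4) = 4 s.f.
Rounded to 4 significant figures: 605.5 mL.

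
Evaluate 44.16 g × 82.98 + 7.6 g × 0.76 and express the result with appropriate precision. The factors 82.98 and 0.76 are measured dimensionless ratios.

44.16 × 82.98 = 3664.3968 → 3664 g (4 s.f., last digit at the 10^0 place).
7.6 × 0.76 = 5.776 → 5.8 g (2 s.f., last digit at the 10^-1 place).
Sum: 3670.1728 g; keep the coarser place, 10^0.
Result: 3.670 × 10^3 g.

3.670 × 10^3 g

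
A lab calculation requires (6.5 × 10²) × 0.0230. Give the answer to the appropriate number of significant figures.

(6.5 × 10²) × 0.0230 = 14.95
Multiplication/division keeps the fewest significant figures: 6.5 × 10² → 2 s.f., 0.0230 → 3 s.f.; limit is 2.
Rounded to 2 significant figures: 15.

15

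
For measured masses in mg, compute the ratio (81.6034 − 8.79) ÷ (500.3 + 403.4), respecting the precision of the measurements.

0.08057

81.6034 − 8.79 = 72.8134, limited to 2 d.p. → 4 s.f.; 500.3 + 403.4 = 903.7, limited to 1 d.p. → 4 s.f.
Carrying full precision, 72.8134 ÷ 903.7 = 0.0805725351333…; keep min(4, 4) = 4 s.f.
Rounded to 4 significant figures: 0.08057.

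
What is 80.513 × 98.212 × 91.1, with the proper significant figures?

7.20 × 10⁵

80.513 × 98.212 × 91.1 = 720358.925072…
Multiplication/division keeps the fewest significant figures: 80.513 → 5 s.f., 98.212 → 5 s.f., 91.1 → 3 s.f.; limit is 3.
Rounded to 3 significant figures: 7.20 × 10⁵.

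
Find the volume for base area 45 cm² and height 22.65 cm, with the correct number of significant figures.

volume = 45 cm² × 22.65 cm = 1019.25 cm³.
45 has 2 significant figures; 22.65 has 4.
Division/multiplication keeps the fewest: 2 significant figures.
Rounded: 1.0 × 10^3 cm³.

1.0 × 10^3 cm³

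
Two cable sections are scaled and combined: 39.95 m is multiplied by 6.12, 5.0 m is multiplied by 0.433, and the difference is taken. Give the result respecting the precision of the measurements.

39.95 × 6.12 = 244.494 → 2.44 × 10² m (3 s.f., last digit at the 10^0 place).
5.0 × 0.433 = 2.165 → 2.2 m (2 s.f., last digit at the 10^-1 place).
Difference: 242.329 m; keep the coarser place, 10^0.
Result: 242 m.

242 m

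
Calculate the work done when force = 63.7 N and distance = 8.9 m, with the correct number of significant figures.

5.7 × 10² J

work done = 63.7 N × 8.9 m = 566.93 J.
63.7 has 3 significant figures; 8.9 has 2.
Division/multiplication keeps the fewest: 2 significant figures.
Rounded: 5.7 × 10² J.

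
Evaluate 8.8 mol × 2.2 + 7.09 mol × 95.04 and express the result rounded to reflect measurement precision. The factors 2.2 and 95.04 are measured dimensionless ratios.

8.8 × 2.2 = 19.36 → 19 mol (2 s.f., last digit at the 10^0 place).
7.09 × 95.04 = 673.8336 → 674 mol (3 s.f., last digit at the 10^0 place).
Sum: 693.1936 mol; keep the coarser place, 10^0.
Result: 693 mol.

693 mol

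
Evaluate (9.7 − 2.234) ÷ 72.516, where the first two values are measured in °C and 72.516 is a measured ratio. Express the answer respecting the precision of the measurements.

1.0 × 10^-1 °C

9.7 °C − 2.234 °C = 7.466 °C; the difference is limited to 1 decimal place (2 s.f.).
Carrying full precision, 7.466 ÷ 72.516 = 0.102956588891… °C; 72.516 has 5 s.f., so the result keeps min(2, 5) = 2 s.f.
Rounded to 2 significant figures: 1.0 × 10^-1 °C.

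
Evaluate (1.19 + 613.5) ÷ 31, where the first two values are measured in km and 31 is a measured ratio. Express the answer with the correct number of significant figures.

20. km

1.19 km + 613.5 km = 614.69 km; the sum is limited to 1 decimal place (4 s.f.).
Carrying full precision, 614.69 ÷ 31 = 19.8287096774… km; 31 has 2 s.f., so the result keeps min(4, 2) = 2 s.f.
Rounded to 2 significant figures: 20. km.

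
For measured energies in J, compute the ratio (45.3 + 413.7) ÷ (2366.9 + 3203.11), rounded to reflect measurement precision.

0.08241

45.3 + 413.7 = 459.0, limited to 1 d.p. → 4 s.f.; 2366.9 + 3203.11 = 5570.01, limited to 1 d.p. → 5 s.f.
Carrying full precision, 459.0 ÷ 5570.01 = 0.0824055971174…; keep min(4, 5) = 4 s.f.
Rounded to 4 significant figures: 0.08241.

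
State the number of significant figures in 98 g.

98: every digit is nonzero and significant.

2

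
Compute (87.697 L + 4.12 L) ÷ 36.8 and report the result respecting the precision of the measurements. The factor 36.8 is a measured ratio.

2.50 L

87.697 L + 4.12 L = 91.817 L; the sum is limited to 2 decimal places (4 s.f.).
Carrying full precision, 91.817 ÷ 36.8 = 2.49502717391… L; 36.8 has 3 s.f., so the result keeps min(4, 3) = 3 s.f.
Rounded to 3 significant figures: 2.50 L.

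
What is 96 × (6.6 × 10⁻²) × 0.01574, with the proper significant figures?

0.10

96 × (6.6 × 10⁻²) × 0.01574 = 0.09972864
Multiplication/division keeps the fewest significant figures: 96 → 2 s.f., 6.6 × 10⁻² → 2 s.f., 0.01574 → 4 s.f.; limit is 2.
Rounded to 2 significant figures: 0.10.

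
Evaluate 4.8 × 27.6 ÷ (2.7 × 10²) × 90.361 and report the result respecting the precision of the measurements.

4.8 × 27.6 ÷ (2.7 × 10²) × 90.361 = 44.3371306667…
Multiplication/division keeps the fewest significant figures: 4.8 → 2 s.f., 27.6 → 3 s.f., 2.7 × 10² → 2 s.f., 90.361 → 5 s.f.; limit is 2.
Rounded to 2 significant figures: 44.

44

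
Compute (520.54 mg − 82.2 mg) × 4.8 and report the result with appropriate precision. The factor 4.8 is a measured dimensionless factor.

520.54 mg − 82.2 mg = 438.34 mg; the difference is limited to 1 decimal place (4 s.f.).
Carrying full precision, 438.34 × 4.8 = 2104.032 mg; 4.8 has 2 s.f., so the result keeps min(4, 2) = 2 s.f.
Rounded to 2 significant figures: 2.1 × 10³ mg.

2.1 × 10³ mg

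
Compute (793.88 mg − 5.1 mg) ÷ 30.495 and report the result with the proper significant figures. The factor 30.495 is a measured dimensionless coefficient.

793.88 mg − 5.1 mg = 788.78 mg; the difference is limited to 1 decimal place (4 s.f.).
Carrying full precision, 788.78 ÷ 30.495 = 25.8658796524… mg; 30.495 has 5 s.f., so the result keeps min(4, 5) = 4 s.f.
Rounded to 4 significant figures: 25.87 mg.

25.87 mg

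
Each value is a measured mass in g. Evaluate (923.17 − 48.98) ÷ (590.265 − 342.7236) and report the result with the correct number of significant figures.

923.17 − 48.98 = 874.19, limited to 2 d.p. → 5 s.f.; 590.265 − 342.7236 = 247.5414, limited to 3 d.p. → 6 s.f.
Carrying full precision, 874.19 ÷ 247.5414 = 3.5314900861…; keep min(5, 6) = 5 s.f.
Rounded to 5 significant figures: 3.5315.

3.5315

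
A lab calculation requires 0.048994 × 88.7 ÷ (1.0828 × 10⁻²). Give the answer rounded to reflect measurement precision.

4.01 × 10²

0.048994 × 88.7 ÷ (1.0828 × 10⁻²) = 401.345382342…
Multiplication/division keeps the fewest significant figures: 0.048994 → 5 s.f., 88.7 → 3 s.f., 1.0828 × 10⁻² → 5 s.f.; limit is 3.
Rounded to 3 significant figures: 4.01 × 10².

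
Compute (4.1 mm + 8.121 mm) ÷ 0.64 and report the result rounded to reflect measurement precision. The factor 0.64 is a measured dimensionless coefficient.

4.1 mm + 8.121 mm = 12.221 mm; the sum is limited to 1 decimal place (3 s.f.).
Carrying full precision, 12.221 ÷ 0.64 = 19.0953125 mm; 0.64 has 2 s.f., so the result keeps min(3, 2) = 2 s.f.
Rounded to 2 significant figures: 19 mm.

19 mm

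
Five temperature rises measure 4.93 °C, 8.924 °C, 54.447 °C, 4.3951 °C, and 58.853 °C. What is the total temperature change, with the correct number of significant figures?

131.55 °C

4.93 °C + 8.924 °C + 54.447 °C + 4.3951 °C + 58.853 °C = 131.5491 °C.
Addition/subtraction keeps the fewest decimal places: 4.93 → 2 decimal places, 8.924 → 3 decimal places, 54.447 → 3 decimal places, 4.3951 → 4 decimal places, 58.853 → 3 decimal places; limit is 2.
Rounded to 2 decimal places: 131.55 °C.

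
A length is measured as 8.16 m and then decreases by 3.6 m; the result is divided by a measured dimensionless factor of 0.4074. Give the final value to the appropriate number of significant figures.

11 m

8.16 m − 3.6 m = 4.56 m; the difference is limited to 1 decimal place (2 s.f.).
Carrying full precision, 4.56 ÷ 0.4074 = 11.1929307806… m; 0.4074 has 4 s.f., so the result keeps min(2, 4) = 2 s.f.
Rounded to 2 significant figures: 11 m.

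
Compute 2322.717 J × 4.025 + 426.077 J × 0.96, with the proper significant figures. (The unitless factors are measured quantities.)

9.76 × 10^3 J

2322.717 × 4.025 = 9348.935925 → 9349 J (4 s.f., last digit at the 10^0 place).
426.077 × 0.96 = 409.03392 → 4.1 × 10^2 J (2 s.f., last digit at the 10^1 place).
Sum: 9757.969845 J; keep the coarser place, 10^1.
Result: 9.76 × 10^3 J.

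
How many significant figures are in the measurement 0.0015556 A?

5

0.0015556: leading zeros are not significant.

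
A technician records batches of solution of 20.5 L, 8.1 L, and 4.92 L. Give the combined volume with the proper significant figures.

33.5 L

20.5 L + 8.1 L + 4.92 L = 33.52 L.
Addition/subtraction keeps the fewest decimal places: 20.5 → 1 decimal place, 8.1 → 1 decimal place, 4.92 → 2 decimal places; limit is 1.
Rounded to 1 decimal place: 33.5 L.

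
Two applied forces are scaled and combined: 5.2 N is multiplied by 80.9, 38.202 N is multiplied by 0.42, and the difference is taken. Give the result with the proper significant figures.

5.2 × 80.9 = 420.68 → 4.2 × 10^2 N (2 s.f., last digit at the 10^1 place).
38.202 × 0.42 = 16.04484 → 16 N (2 s.f., last digit at the 10^0 place).
Difference: 404.63516 N; keep the coarser place, 10^1.
Result: 4.0 × 10^2 N.

4.0 × 10^2 N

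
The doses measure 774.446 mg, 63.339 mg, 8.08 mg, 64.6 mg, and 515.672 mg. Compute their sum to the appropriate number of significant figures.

1.4261 × 10^3 mg

774.446 mg + 63.339 mg + 8.08 mg + 64.6 mg + 515.672 mg = 1426.137 mg.
Addition/subtraction keeps the fewest decimal places: 774.446 → 3 decimal places, 63.339 → 3 decimal places, 8.08 → 2 decimal places, 64.6 → 1 decimal place, 515.672 → 3 decimal places; limit is 1.
Rounded to 1 decimal place: 1.4261 × 10^3 mg.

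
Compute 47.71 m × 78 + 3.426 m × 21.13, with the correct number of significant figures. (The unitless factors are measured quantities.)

47.71 × 78 = 3721.38 → 3.7 × 10^3 m (2 s.f., last digit at the 10^2 place).
3.426 × 21.13 = 72.39138 → 72.39 m (4 s.f., last digit at the 10^-2 place).
Sum: 3793.77138 m; keep the coarser place, 10^2.
Result: 3.8 × 10^3 m.

3.8 × 10^3 m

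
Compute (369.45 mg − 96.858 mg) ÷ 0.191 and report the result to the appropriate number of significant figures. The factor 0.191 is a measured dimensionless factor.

1.43 × 10³ mg

369.45 mg − 96.858 mg = 272.592 mg; the difference is limited to 2 decimal places (5 s.f.).
Carrying full precision, 272.592 ÷ 0.191 = 1427.18324607… mg; 0.191 has 3 s.f., so the result keeps min(5, 3) = 3 s.f.
Rounded to 3 significant figures: 1.43 × 10³ mg.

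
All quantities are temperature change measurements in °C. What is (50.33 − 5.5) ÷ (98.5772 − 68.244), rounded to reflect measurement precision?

1.48

50.33 − 5.5 = 44.83, limited to 1 d.p. → 3 s.f.; 98.5772 − 68.244 = 30.3332, limited to 3 d.p. → 5 s.f.
Carrying full precision, 44.83 ÷ 30.3332 = 1.47791858426…; keep min(3, 5) = 3 s.f.
Rounded to 3 significant figures: 1.48.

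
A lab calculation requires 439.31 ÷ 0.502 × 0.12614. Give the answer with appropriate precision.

1.10 × 10^2

439.31 ÷ 0.502 × 0.12614 = 110.387576494…
Multiplication/division keeps the fewest significant figures: 439.31 → 5 s.f., 0.502 → 3 s.f., 0.12614 → 5 s.f.; limit is 3.
Rounded to 3 significant figures: 1.10 × 10^2.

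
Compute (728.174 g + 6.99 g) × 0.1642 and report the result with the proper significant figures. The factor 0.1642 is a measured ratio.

728.174 g + 6.99 g = 735.164 g; the sum is limited to 2 decimal places (5 s.f.).
Carrying full precision, 735.164 × 0.1642 = 120.7139288 g; 0.1642 has 4 s.f., so the result keeps min(5, 4) = 4 s.f.
Rounded to 4 significant figures: 120.7 g.

120.7 g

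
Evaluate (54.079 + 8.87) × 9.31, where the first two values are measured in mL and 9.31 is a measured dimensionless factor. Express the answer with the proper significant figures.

54.079 mL + 8.87 mL = 62.949 mL; the sum is limited to 2 decimal places (4 s.f.).
Carrying full precision, 62.949 × 9.31 = 586.05519 mL; 9.31 has 3 s.f., so the result keeps min(4, 3) = 3 s.f.
Rounded to 3 significant figures: 586 mL.

586 mL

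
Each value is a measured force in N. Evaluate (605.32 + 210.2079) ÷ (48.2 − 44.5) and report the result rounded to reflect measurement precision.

605.32 + 210.2079 = 815.5279, limited to 2 d.p. → 5 s.f.; 48.2 − 44.5 = 3.7, limited to 1 d.p. → 2 s.f.
Carrying full precision, 815.5279 ÷ 3.7 = 220.412945946…; keep min(5, 2) = 2 s.f.
Rounded to 2 significant figures: 2.2 × 10².

2.2 × 10²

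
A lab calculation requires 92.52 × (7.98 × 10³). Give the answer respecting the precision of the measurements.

7.38 × 10⁵

92.52 × (7.98 × 10³) = 738309.6
Multiplication/division keeps the fewest significant figures: 92.52 → 4 s.f., 7.98 × 10³ → 3 s.f.; limit is 3.
Rounded to 3 significant figures: 7.38 × 10⁵.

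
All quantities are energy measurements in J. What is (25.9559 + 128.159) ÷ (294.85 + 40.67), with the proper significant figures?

25.9559 + 128.159 = 154.1149, limited to 3 d.p. → 6 s.f.; 294.85 + 40.67 = 335.52, limited to 2 d.p. → 5 s.f.
Carrying full precision, 154.1149 ÷ 335.52 = 0.459331485455…; keep min(6, 5) = 5 s.f.
Rounded to 5 significant figures: 0.45933.

0.45933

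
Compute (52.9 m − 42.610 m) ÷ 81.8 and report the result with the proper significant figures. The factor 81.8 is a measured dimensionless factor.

0.126 m

52.9 m − 42.610 m = 10.290 m; the difference is limited to 1 decimal place (3 s.f.).
Carrying full precision, 10.290 ÷ 81.8 = 0.125794621027… m; 81.8 has 3 s.f., so the result keeps min(3, 3) = 3 s.f.
Rounded to 3 significant figures: 0.126 m.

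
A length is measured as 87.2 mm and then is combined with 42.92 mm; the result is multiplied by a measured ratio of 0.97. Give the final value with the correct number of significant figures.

87.2 mm + 42.92 mm = 130.12 mm; the sum is limited to 1 decimal place (4 s.f.).
Carrying full precision, 130.12 × 0.97 = 126.2164 mm; 0.97 has 2 s.f., so the result keeps min(4, 2) = 2 s.f.
Rounded to 2 significant figures: 1.3 × 10^2 mm.

1.3 × 10^2 mm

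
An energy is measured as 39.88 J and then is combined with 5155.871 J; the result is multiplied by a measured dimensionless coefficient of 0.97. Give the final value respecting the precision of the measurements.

5.0 × 10³ J

39.88 J + 5155.871 J = 5195.751 J; the sum is limited to 2 decimal places (6 s.f.).
Carrying full precision, 5195.751 × 0.97 = 5039.87847 J; 0.97 has 2 s.f., so the result keeps min(6, 2) = 2 s.f.
Rounded to 2 significant figures: 5.0 × 10³ J.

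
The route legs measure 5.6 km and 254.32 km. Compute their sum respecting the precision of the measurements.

2.599 × 10² km

5.6 km + 254.32 km = 259.92 km.
Addition/subtraction keeps the fewest decimal places: 5.6 → 1 decimal place, 254.32 → 2 decimal places; limit is 1.
Rounded to 1 decimal place: 2.599 × 10² km.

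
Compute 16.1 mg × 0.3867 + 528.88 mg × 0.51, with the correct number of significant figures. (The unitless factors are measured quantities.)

16.1 × 0.3867 = 6.22587 → 6.23 mg (3 s.f., last digit at the 10^-2 place).
528.88 × 0.51 = 269.7288 → 2.7 × 10^2 mg (2 s.f., last digit at the 10^1 place).
Sum: 275.95467 mg; keep the coarser place, 10^1.
Result: 2.8 × 10^2 mg.

2.8 × 10^2 mg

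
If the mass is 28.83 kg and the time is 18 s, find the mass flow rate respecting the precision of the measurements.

mass flow rate = 28.83 kg ÷ 18 s = 1.60166666667… kg/s.
28.83 has 4 significant figures; 18 has 2.
Division/multiplication keeps the fewest: 2 significant figures.
Rounded: 1.6 kg/s.

1.6 kg/s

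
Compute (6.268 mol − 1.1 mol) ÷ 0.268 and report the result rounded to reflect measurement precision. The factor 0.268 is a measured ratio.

19 mol

6.268 mol − 1.1 mol = 5.168 mol; the difference is limited to 1 decimal place (2 s.f.).
Carrying full precision, 5.168 ÷ 0.268 = 19.2835820896… mol; 0.268 has 3 s.f., so the result keeps min(2, 3) = 2 s.f.
Rounded to 2 significant figures: 19 mol.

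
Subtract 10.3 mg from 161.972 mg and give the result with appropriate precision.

161.972 mg − 10.3 mg = 151.672 mg.
Addition/subtraction keeps the fewest decimal places: 161.972 → 3 decimal places, 10.3 → 1 decimal place; limit is 1.
Rounded to 1 decimal place: 1.517 × 10² mg.

1.517 × 10² mg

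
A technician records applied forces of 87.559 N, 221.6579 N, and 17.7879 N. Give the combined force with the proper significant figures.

327.005 N

87.559 N + 221.6579 N + 17.7879 N = 327.0048 N.
Addition/subtraction keeps the fewest decimal places: 87.559 → 3 decimal places, 221.6579 → 4 decimal places, 17.7879 → 4 decimal places; limit is 3.
Rounded to 3 decimal places: 327.005 N.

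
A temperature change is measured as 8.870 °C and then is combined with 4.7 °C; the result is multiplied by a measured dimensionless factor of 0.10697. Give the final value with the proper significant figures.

8.870 °C + 4.7 °C = 13.570 °C; the sum is limited to 1 decimal place (3 s.f.).
Carrying full precision, 13.570 × 0.10697 = 1.4515829 °C; 0.10697 has 5 s.f., so the result keeps min(3, 5) = 3 s.f.
Rounded to 3 significant figures: 1.45 °C.

1.45 °C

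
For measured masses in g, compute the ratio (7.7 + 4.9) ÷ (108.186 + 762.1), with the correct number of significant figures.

0.0145

7.7 + 4.9 = 12.6, limited to 1 d.p. → 3 s.f.; 108.186 + 762.1 = 870.286, limited to 1 d.p. → 4 s.f.
Carrying full precision, 12.6 ÷ 870.286 = 0.0144779991865…; keep min(3, 4) = 3 s.f.
Rounded to 3 significant figures: 0.0145.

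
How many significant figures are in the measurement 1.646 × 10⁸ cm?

1.646 × 10⁸: in scientific notation every digit of the coefficient is significant.

4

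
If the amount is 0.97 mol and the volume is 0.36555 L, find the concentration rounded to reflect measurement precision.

concentration = 0.97 mol ÷ 0.36555 L = 2.65353576802… mol/L.
0.97 has 2 significant figures; 0.36555 has 5.
Division/multiplication keeps the fewest: 2 significant figures.
Rounded: 2.7 mol/L.

2.7 mol/L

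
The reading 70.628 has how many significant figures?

70.628: zeros between nonzero digits are significant.

5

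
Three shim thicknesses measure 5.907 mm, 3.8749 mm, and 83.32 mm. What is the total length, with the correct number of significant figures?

5.907 mm + 3.8749 mm + 83.32 mm = 93.1019 mm.
Addition/subtraction keeps the fewest decimal places: 5.907 → 3 decimal places, 3.8749 → 4 decimal places, 83.32 → 2 decimal places; limit is 2.
Rounded to 2 decimal places: 93.10 mm.

93.10 mm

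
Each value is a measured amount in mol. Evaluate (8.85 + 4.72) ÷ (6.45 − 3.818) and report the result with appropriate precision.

8.85 + 4.72 = 13.57, limited to 2 d.p. → 4 s.f.; 6.45 − 3.818 = 2.632, limited to 2 d.p. → 3 s.f.
Carrying full precision, 13.57 ÷ 2.632 = 5.15577507599…; keep min(4, 3) = 3 s.f.
Rounded to 3 significant figures: 5.16.

5.16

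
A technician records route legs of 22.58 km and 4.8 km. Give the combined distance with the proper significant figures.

22.58 km + 4.8 km = 27.38 km.
Addition/subtraction keeps the fewest decimal places: 22.58 → 2 decimal places, 4.8 → 1 decimal place; limit is 1.
Rounded to 1 decimal place: 27.4 km.

27.4 km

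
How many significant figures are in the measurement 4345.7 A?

4345.7: every digit is nonzero and significant.

5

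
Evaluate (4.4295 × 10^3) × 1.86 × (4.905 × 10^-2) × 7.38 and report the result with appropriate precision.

2.98 × 10^3

(4.4295 × 10^3) × 1.86 × (4.905 × 10^-2) × 7.38 = 2982.38031243
Multiplication/division keeps the fewest significant figures: 4.4295 × 10^3 → 5 s.f., 1.86 → 3 s.f., 4.905 × 10^-2 → 4 s.f., 7.38 → 3 s.f.; limit is 3.
Rounded to 3 significant figures: 2.98 × 10^3.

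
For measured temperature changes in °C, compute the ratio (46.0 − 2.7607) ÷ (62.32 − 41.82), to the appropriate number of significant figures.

2.11

46.0 − 2.7607 = 43.2393, limited to 1 d.p. → 3 s.f.; 62.32 − 41.82 = 20.50, limited to 2 d.p. → 4 s.f.
Carrying full precision, 43.2393 ÷ 20.50 = 2.10923414634…; keep min(3, 4) = 3 s.f.
Rounded to 3 significant figures: 2.11.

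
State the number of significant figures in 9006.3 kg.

9006.3: zeros between nonzero digits are significant.

5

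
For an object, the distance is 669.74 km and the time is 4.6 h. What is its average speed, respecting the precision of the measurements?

average speed = 669.74 km ÷ 4.6 h = 145.595652174… km/h.
669.74 has 5 significant figures; 4.6 has 2.
Division/multiplication keeps the fewest: 2 significant figures.
Rounded: 1.5 × 10² km/h.

1.5 × 10² km/h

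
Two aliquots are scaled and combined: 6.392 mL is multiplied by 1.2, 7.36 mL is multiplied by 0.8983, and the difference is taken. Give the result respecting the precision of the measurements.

1.1 mL

6.392 × 1.2 = 7.6704 → 7.7 mL (2 s.f., last digit at the 10^-1 place).
7.36 × 0.8983 = 6.611488 → 6.61 mL (3 s.f., last digit at the 10^-2 place).
Difference: 1.058912 mL; keep the coarser place, 10^-1.
Result: 1.1 mL.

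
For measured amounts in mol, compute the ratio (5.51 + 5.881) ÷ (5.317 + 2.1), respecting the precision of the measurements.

5.51 + 5.881 = 11.391, limited to 2 d.p. → 4 s.f.; 5.317 + 2.1 = 7.417, limited to 1 d.p. → 2 s.f.
Carrying full precision, 11.391 ÷ 7.417 = 1.53579614399…; keep min(4, 2) = 2 s.f.
Rounded to 2 significant figures: 1.5.

1.5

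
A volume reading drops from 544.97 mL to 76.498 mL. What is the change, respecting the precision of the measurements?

544.97 mL − 76.498 mL = 468.472 mL.
Addition/subtraction keeps the fewest decimal places: 544.97 → 2 decimal places, 76.498 → 3 decimal places; limit is 2.
Rounded to 2 decimal places: 4.6847 × 10² mL.

4.6847 × 10² mL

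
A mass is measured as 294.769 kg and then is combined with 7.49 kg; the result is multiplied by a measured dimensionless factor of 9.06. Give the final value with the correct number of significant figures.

294.769 kg + 7.49 kg = 302.259 kg; the sum is limited to 2 decimal places (5 s.f.).
Carrying full precision, 302.259 × 9.06 = 2738.46654 kg; 9.06 has 3 s.f., so the result keeps min(5, 3) = 3 s.f.
Rounded to 3 significant figures: 2.74 × 10^3 kg.

2.74 × 10^3 kg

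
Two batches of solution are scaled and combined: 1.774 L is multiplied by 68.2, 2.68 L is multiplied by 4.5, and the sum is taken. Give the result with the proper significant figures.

1.774 × 68.2 = 120.9868 → 1.21 × 10² L (3 s.f., last digit at the 10^0 place).
2.68 × 4.5 = 12.06 → 12 L (2 s.f., last digit at the 10^0 place).
Sum: 133.0468 L; keep the coarser place, 10^0.
Result: 133 L.

133 L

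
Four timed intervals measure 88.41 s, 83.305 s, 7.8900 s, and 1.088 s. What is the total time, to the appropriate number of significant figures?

180.69 s

88.41 s + 83.305 s + 7.8900 s + 1.088 s = 180.6930 s.
Addition/subtraction keeps the fewest decimal places: 88.41 → 2 decimal places, 83.305 → 3 decimal places, 7.8900 → 4 decimal places, 1.088 → 3 decimal places; limit is 2.
Rounded to 2 decimal places: 180.69 s.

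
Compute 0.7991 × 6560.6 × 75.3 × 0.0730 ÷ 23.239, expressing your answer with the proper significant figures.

1.24 × 10^3

0.7991 × 6560.6 × 75.3 × 0.0730 ÷ 23.239 = 1240.0668293…
Multiplication/division keeps the fewest significant figures: 0.7991 → 4 s.f., 6560.6 → 5 s.f., 75.3 → 3 s.f., 0.0730 → 3 s.f., 23.239 → 5 s.f.; limit is 3.
Rounded to 3 significant figures: 1.24 × 10^3.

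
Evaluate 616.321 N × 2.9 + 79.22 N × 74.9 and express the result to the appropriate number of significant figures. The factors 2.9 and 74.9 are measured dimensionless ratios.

616.321 × 2.9 = 1787.3309 → 1.8 × 10³ N (2 s.f., last digit at the 10^2 place).
79.22 × 74.9 = 5933.578 → 5.93 × 10³ N (3 s.f., last digit at the 10^1 place).
Sum: 7720.9089 N; keep the coarser place, 10^2.
Result: 7.7 × 10³ N.

7.7 × 10³ N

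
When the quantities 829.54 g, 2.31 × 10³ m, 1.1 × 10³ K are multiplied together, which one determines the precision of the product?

829.54 g → 5 s.f.; 2.31 × 10³ m → 3 s.f.; 1.1 × 10³ K → 2 s.f.
The fewest is 2 significant figures, from 1.1 × 10³ K.

1.1 × 10³ K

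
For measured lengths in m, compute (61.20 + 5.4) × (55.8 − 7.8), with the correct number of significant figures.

3.20 × 10³ m²

61.20 + 5.4 = 66.60, limited to 1 d.p. → 3 s.f.; 55.8 − 7.8 = 48.0, limited to 1 d.p. → 3 s.f.
Carrying full precision, 66.60 × 48.0 = 3196.8; keep min(3, 3) = 3 s.f.
Rounded to 3 significant figures: 3.20 × 10³ m².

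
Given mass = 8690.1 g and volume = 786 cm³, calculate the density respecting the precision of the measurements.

11.1 g/cm³

density = 8690.1 g ÷ 786 cm³ = 11.0561068702… g/cm³.
8690.1 has 5 significant figures; 786 has 3.
Division/multiplication keeps the fewest: 3 significant figures.
Rounded: 11.1 g/cm³.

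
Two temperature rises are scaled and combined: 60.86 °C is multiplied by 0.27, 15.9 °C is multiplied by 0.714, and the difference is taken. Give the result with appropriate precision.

5 °C

60.86 × 0.27 = 16.4322 → 16 °C (2 s.f., last digit at the 10^0 place).
15.9 × 0.714 = 11.3526 → 11.4 °C (3 s.f., last digit at the 10^-1 place).
Difference: 5.0796 °C; keep the coarser place, 10^0.
Result: 5 °C.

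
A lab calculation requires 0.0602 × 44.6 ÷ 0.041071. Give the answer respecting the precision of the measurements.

65.4

0.0602 × 44.6 ÷ 0.041071 = 65.3726473668…
Multiplication/division keeps the fewest significant figures: 0.0602 → 3 s.f., 44.6 → 3 s.f., 0.041071 → 5 s.f.; limit is 3.
Rounded to 3 significant figures: 65.4.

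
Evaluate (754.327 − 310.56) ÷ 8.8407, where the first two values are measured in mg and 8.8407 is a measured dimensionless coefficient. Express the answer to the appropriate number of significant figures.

754.327 mg − 310.56 mg = 443.767 mg; the difference is limited to 2 decimal places (5 s.f.).
Carrying full precision, 443.767 ÷ 8.8407 = 50.1959120884… mg; 8.8407 has 5 s.f., so the result keeps min(5, 5) = 5 s.f.
Rounded to 5 significant figures: 50.196 mg.

50.196 mg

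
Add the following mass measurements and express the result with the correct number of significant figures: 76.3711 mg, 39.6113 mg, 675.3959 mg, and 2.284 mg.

76.3711 mg + 39.6113 mg + 675.3959 mg + 2.284 mg = 793.6623 mg.
Addition/subtraction keeps the fewest decimal places: 76.3711 → 4 decimal places, 39.6113 → 4 decimal places, 675.3959 → 4 decimal places, 2.284 → 3 decimal places; limit is 3.
Rounded to 3 decimal places: 793.662 mg.

793.662 mg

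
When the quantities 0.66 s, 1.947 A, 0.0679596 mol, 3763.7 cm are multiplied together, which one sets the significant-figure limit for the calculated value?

0.66 s

0.66 s → 2 s.f.; 1.947 A → 4 s.f.; 0.0679596 mol → 6 s.f.; 3763.7 cm → 5 s.f.
The fewest is 2 significant figures, from 0.66 s.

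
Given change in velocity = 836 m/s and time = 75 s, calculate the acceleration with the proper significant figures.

11 m/s²

acceleration = 836 m/s ÷ 75 s = 11.1466666667… m/s².
836 has 3 significant figures; 75 has 2.
Division/multiplication keeps the fewest: 2 significant figures.
Rounded: 11 m/s².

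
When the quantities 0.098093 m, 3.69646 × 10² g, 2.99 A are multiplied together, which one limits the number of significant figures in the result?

2.99 A

0.098093 m → 5 s.f.; 3.69646 × 10² g → 6 s.f.; 2.99 A → 3 s.f.
The fewest is 3 significant figures, from 2.99 A.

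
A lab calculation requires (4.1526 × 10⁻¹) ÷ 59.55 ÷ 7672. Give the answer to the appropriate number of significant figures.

(4.1526 × 10⁻¹) ÷ 59.55 ÷ 7672 = 9.08928538596 × 10^-7…
Multiplication/division keeps the fewest significant figures: 4.1526 × 10⁻¹ → 5 s.f., 59.55 → 4 s.f., 7672 → 4 s.f.; limit is 4.
Rounded to 4 significant figures: 9.089 × 10⁻⁷.

9.089 × 10⁻⁷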